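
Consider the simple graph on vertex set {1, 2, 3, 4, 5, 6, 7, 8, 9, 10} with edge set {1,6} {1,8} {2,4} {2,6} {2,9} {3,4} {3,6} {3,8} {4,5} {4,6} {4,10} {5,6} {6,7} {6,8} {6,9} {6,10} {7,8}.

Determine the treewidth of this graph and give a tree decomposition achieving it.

Treewidth 2.
One such decomposition:
Bags: B1 = {3, 4, 6}  B2 = {4, 6, 10}  B3 = {3, 6, 8}  B4 = {2, 4, 6}  B5 = {2, 6, 9}  B6 = {4, 5, 6}  B7 = {1, 6, 8}  B8 = {6, 7, 8}
Tree: B1–B2, B1–B3, B2–B4, B4–B5, B1–B6, B3–B7, B3–B8

The largest bag has 3 vertices, giving width 2; this decomposition certifies tw(G) ≤ 2. For the lower bound, the 3 vertices {1, 6, 8} are pairwise adjacent, and any tree decomposition puts a clique entirely inside one bag — forcing width ≥ 2. The upper and lower bounds meet at 2, so that is the treewidth.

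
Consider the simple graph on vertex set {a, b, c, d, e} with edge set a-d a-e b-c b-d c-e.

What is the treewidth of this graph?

A width-2 tree decomposition is:
Bags: B1 = {b, c, d}  B2 = {a, c, d}  B3 = {a, c, e}
Tree: B1–B2, B2–B3
The largest bag has 3 vertices, giving width 2; this decomposition certifies tw(G) ≤ 2. The edges c–b–d–a–e–c form a cycle, so G is not a tree and its treewidth is at least 2. Hence tw(G) = 2 exactly.

2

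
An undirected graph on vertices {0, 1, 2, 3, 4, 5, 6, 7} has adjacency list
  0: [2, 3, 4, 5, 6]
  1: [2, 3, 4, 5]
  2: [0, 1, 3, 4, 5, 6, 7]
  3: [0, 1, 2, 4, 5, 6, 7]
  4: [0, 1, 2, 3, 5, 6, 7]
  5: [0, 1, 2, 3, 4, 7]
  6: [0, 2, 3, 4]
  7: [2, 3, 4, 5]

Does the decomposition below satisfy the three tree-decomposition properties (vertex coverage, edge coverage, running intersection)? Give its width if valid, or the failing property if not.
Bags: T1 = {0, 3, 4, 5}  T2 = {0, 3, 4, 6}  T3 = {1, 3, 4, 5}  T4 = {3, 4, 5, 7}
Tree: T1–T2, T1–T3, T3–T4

No — vertex 2 appears in no bag.

A tree decomposition must satisfy three properties: every vertex lies in some bag; for every edge, both endpoints lie together in some bag; and for every vertex, the bags containing it form a connected subtree. Here vertex 2 appears in no bag, so the decomposition is invalid.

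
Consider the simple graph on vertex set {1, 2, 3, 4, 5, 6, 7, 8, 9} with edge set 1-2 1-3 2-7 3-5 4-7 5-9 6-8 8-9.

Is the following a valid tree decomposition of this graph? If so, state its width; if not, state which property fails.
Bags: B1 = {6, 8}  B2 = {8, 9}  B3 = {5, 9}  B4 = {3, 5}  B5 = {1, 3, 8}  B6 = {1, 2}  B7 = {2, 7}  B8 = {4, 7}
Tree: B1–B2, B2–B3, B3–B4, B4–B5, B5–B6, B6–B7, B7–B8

No — bags containing vertex 8 are not connected in the tree.

A tree decomposition must satisfy three properties: every vertex lies in some bag; for every edge, both endpoints lie together in some bag; and for every vertex, the bags containing it form a connected subtree. Here bags containing vertex 8 are not connected in the tree, so the decomposition is invalid.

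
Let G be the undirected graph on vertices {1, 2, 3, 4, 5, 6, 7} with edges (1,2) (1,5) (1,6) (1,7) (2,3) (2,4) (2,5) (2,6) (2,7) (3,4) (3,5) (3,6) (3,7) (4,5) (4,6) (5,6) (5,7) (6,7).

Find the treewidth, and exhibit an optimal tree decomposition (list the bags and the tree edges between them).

Each bag holds 5 vertices, so the decomposition has width 4, which upper-bounds the treewidth. For the lower bound, the 5 vertices {1, 2, 5, 6, 7} are pairwise adjacent, and any tree decomposition puts a clique entirely inside one bag — forcing width ≥ 4. Therefore the treewidth is 4.

Treewidth 4.
One optimal decomposition is:
Bags: B1 = {2, 3, 5, 6, 7}  B2 = {1, 2, 5, 6, 7}  B3 = {2, 3, 4, 5, 6}
Tree: B1–B2, B1–B3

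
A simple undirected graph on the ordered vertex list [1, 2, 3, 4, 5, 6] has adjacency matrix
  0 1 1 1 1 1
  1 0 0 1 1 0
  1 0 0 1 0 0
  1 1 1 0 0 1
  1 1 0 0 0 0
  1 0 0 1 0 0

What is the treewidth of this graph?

A width-2 tree decomposition is:
Bags: B1 = {1, 2, 5}  B2 = {1, 2, 4}  B3 = {1, 3, 4}  B4 = {1, 4, 6}
Tree: B1–B2, B2–B3, B3–B4
The largest bag has 3 vertices, giving width 2; this decomposition certifies tw(G) ≤ 2. Conversely, {1, 2, 4} is a clique of size 3, and the vertices of any clique must share a bag in every tree decomposition; so some bag has ≥ 3 vertices and tw(G) ≥ 2. The upper and lower bounds meet at 2, so that is the treewidth.

2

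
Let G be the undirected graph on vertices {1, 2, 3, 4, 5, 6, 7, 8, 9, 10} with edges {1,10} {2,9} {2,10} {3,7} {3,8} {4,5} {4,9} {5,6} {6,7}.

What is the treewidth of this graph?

A width-1 tree decomposition is:
Bags: B1 = {3, 8}  B2 = {3, 7}  B3 = {6, 7}  B4 = {5, 6}  B5 = {4, 5}  B6 = {4, 9}  B7 = {2, 9}  B8 = {2, 10}  B9 = {1, 10}
Tree: B1–B2, B2–B3, B3–B4, B4–B5, B5–B6, B6–B7, B7–B8, B8–B9
Every bag has size at most 2, so the width is 2 − 1 = 1 and tw(G) ≤ 1. Any graph with an edge has treewidth ≥ 1, and G has the edge 8–3. Combining the bounds, tw(G) = 1.

1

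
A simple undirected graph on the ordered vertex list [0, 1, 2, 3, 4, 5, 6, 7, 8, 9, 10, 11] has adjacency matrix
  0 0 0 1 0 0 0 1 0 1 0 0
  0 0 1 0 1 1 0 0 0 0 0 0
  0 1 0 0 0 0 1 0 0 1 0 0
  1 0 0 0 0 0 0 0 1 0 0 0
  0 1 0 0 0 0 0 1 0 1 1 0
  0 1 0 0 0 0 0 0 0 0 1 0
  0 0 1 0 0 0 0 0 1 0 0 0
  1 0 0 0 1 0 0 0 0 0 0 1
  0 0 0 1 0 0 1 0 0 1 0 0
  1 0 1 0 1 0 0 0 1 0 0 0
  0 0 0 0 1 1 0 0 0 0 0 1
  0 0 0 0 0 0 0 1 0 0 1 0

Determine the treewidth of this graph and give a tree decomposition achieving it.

Treewidth 3.
Bags: B1 = {1, 5, 10, 11}  B2 = {1, 4, 10, 11}  B3 = {1, 4, 7, 11}  B4 = {1, 2, 4, 7}  B5 = {2, 4, 7, 9}  B6 = {0, 2, 7, 9}  B7 = {0, 2, 6, 9}  B8 = {0, 6, 8, 9}  B9 = {0, 3, 6, 8}
Tree: B1–B2, B2–B3, B3–B4, B4–B5, B5–B6, B6–B7, B7–B8, B8–B9

Each bag holds 4 vertices, so the decomposition has width 3, which upper-bounds the treewidth. For the lower bound: the 4 vertex sets {5,10,11}, {1}, {4}, {0,2,7,9} are disjoint, each induces a connected subgraph, and every pair is joined by at least one edge of G. Contracting each set to a single vertex therefore yields K_{4} as a minor, and since treewidth is minor-monotone, tw(G) ≥ tw(K_{4}) = 3. Hence tw(G) = 3 exactly.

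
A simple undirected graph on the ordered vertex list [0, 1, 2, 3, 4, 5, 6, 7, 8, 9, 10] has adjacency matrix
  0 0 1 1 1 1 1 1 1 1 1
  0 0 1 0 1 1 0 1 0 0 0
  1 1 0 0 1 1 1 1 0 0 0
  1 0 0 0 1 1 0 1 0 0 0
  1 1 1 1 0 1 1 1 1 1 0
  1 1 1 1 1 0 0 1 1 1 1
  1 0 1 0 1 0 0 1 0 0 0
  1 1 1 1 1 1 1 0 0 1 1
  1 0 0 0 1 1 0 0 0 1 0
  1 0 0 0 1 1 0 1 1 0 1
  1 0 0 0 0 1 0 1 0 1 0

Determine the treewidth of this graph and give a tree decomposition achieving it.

Treewidth 4.
One such decomposition:
Bags: B1 = {0, 4, 5, 7, 9}  B2 = {0, 4, 5, 8, 9}  B3 = {0, 2, 4, 5, 7}  B4 = {0, 5, 7, 9, 10}  B5 = {0, 2, 4, 6, 7}  B6 = {0, 3, 4, 5, 7}  B7 = {1, 2, 4, 5, 7}
Tree: B1–B2, B1–B3, B1–B4, B3–B5, B1–B6, B3–B7

Every bag has size at most 5, so the width is 5 − 1 = 4 and tw(G) ≤ 4. For the lower bound, the 5 vertices {0, 5, 7, 9, 10} are pairwise adjacent, and any tree decomposition puts a clique entirely inside one bag — forcing width ≥ 4. The upper and lower bounds meet at 4, so that is the treewidth.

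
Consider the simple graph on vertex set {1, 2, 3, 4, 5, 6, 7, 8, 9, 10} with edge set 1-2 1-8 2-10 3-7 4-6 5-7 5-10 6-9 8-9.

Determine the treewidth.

1

A width-1 tree decomposition is:
Bags: B1 = {3, 7}  B2 = {5, 7}  B3 = {5, 10}  B4 = {2, 10}  B5 = {1, 2}  B6 = {1, 8}  B7 = {8, 9}  B8 = {6, 9}  B9 = {4, 6}
Tree: B1–B2, B2–B3, B3–B4, B4–B5, B5–B6, B6–B7, B7–B8, B8–B9
Each bag holds 2 vertices, so the decomposition has width 1, which upper-bounds the treewidth. Any graph with an edge has treewidth ≥ 1, and G has the edge 3–7. Hence tw(G) = 1 exactly.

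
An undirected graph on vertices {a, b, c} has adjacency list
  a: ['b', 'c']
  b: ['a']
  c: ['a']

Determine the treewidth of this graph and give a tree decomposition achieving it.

Treewidth 1.
Bags: B1 = {a, c}  B2 = {a, b}
Tree: B1–B2

Every bag has size at most 2, so the width is 2 − 1 = 1 and tw(G) ≤ 1. Since G has at least one edge (e.g. a–c), it is not an edgeless graph, so tw(G) ≥ 1. Combining the bounds, tw(G) = 1.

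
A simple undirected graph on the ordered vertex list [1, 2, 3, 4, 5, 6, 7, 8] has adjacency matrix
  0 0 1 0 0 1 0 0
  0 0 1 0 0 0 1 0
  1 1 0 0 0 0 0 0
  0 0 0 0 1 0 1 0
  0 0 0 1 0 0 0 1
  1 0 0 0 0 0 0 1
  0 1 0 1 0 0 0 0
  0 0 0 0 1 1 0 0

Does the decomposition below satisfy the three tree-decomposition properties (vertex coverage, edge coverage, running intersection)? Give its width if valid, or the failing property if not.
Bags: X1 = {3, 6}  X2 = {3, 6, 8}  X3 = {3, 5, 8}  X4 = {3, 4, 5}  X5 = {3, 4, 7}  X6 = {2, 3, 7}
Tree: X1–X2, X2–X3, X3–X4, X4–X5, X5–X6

A tree decomposition must satisfy three properties: every vertex lies in some bag; for every edge, both endpoints lie together in some bag; and for every vertex, the bags containing it form a connected subtree. Here vertex 1 appears in no bag, so the decomposition is invalid.

No — vertex 1 appears in no bag.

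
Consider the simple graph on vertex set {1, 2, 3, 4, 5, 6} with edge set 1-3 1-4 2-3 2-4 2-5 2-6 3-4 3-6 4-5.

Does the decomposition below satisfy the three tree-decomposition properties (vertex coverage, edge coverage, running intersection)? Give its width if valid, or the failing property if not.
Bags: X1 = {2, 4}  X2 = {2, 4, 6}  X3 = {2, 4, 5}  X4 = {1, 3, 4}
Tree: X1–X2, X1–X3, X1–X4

A tree decomposition must satisfy three properties: every vertex lies in some bag; for every edge, both endpoints lie together in some bag; and for every vertex, the bags containing it form a connected subtree. Here edge (3,2) lies in no bag, so the decomposition is invalid.

No — edge (3,2) lies in no bag.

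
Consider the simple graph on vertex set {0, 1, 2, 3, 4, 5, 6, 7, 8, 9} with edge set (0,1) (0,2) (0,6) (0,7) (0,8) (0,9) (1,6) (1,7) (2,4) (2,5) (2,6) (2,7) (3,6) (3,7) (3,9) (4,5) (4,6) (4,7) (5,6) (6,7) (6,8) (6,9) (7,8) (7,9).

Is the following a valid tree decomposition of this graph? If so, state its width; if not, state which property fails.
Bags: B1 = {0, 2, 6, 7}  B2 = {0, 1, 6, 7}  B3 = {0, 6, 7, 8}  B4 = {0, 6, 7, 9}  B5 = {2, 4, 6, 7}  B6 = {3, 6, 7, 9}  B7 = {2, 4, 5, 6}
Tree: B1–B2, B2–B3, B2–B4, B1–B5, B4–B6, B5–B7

Every vertex of G appears in some bag (union = {0, 1, 2, 3, 4, 5, 6, 7, 8, 9}); every edge is covered by a bag; and for each vertex v the set of bags containing v is connected in the bag tree. The decomposition is therefore valid. The largest bag has 4 vertices, so the width is 3.

Yes; width 3.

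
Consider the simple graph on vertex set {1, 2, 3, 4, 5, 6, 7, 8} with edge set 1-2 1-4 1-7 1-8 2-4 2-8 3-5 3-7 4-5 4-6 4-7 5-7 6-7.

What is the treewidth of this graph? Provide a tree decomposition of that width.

Treewidth 2.
Bags: B1 = {4, 5, 7}  B2 = {4, 6, 7}  B3 = {1, 4, 7}  B4 = {1, 2, 4}  B5 = {3, 5, 7}  B6 = {1, 2, 8}
Tree: B1–B2, B1–B3, B3–B4, B1–B5, B4–B6

Each bag holds 3 vertices, so the decomposition has width 2, which upper-bounds the treewidth. For the lower bound, the 3 vertices {1, 2, 8} are pairwise adjacent, and any tree decomposition puts a clique entirely inside one bag — forcing width ≥ 2. Combining the bounds, tw(G) = 2.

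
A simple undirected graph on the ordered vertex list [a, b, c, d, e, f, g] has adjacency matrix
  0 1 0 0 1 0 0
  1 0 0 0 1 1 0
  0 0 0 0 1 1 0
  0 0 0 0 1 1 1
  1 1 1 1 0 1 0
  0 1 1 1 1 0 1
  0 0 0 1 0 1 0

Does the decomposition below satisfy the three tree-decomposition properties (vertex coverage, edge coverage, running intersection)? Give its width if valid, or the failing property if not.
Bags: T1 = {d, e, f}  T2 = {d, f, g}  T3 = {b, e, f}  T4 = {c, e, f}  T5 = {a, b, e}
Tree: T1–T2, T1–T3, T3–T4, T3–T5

Vertex coverage: the bags together contain {a, b, c, d, e, f, g}, the full vertex set. Edge coverage: each edge of G has both endpoints in at least one bag. Running intersection: for every vertex, the bags containing it form a connected subtree. All three properties hold, so this is a valid tree decomposition of width max|bag| − 1 = 2, and hence tw(G) ≤ 2.

Yes; width 2.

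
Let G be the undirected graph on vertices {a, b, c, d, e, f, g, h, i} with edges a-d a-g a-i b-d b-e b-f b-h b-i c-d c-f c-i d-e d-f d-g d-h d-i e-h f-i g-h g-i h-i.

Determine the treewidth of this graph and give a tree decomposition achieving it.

Treewidth 3.
Bags: B1 = {b, d, e, h}  B2 = {b, d, h, i}  B3 = {b, d, f, i}  B4 = {c, d, f, i}  B5 = {d, g, h, i}  B6 = {a, d, g, i}
Tree: B1–B2, B2–B3, B3–B4, B2–B5, B5–B6

Each bag holds 4 vertices, so the decomposition has width 3, which upper-bounds the treewidth. For the lower bound, the 4 vertices {b, d, e, h} are pairwise adjacent, and any tree decomposition puts a clique entirely inside one bag — forcing width ≥ 3. The upper and lower bounds meet at 3, so that is the treewidth.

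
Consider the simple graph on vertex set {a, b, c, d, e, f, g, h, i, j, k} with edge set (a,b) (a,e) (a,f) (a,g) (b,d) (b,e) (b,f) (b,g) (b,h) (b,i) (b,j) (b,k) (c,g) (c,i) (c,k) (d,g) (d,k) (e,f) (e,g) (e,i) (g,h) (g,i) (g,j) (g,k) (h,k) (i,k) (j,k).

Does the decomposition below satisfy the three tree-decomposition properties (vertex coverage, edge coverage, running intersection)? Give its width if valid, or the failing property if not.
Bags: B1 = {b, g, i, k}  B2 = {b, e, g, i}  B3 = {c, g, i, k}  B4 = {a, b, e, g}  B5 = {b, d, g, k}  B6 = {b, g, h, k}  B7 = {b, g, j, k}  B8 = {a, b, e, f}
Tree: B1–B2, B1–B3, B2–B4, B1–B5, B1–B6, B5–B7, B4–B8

Yes; width 3.

Every vertex of G appears in some bag (union = {a, b, c, d, e, f, g, h, i, j, k}); every edge is covered by a bag; and for each vertex v the set of bags containing v is connected in the bag tree. The decomposition is therefore valid. The largest bag has 4 vertices, so the width is 3.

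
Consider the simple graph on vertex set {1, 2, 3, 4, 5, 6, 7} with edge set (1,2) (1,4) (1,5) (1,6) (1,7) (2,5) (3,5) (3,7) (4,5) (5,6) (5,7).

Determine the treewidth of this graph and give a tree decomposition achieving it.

Treewidth 2.
One such decomposition:
Bags: B1 = {1, 2, 5}  B2 = {1, 5, 6}  B3 = {1, 5, 7}  B4 = {3, 5, 7}  B5 = {1, 4, 5}
Tree: B1–B2, B2–B3, B3–B4, B2–B5

Every bag has size at most 3, so the width is 3 − 1 = 2 and tw(G) ≤ 2. For the lower bound, the 3 vertices {1, 2, 5} are pairwise adjacent, and any tree decomposition puts a clique entirely inside one bag — forcing width ≥ 2. Therefore the treewidth is 2.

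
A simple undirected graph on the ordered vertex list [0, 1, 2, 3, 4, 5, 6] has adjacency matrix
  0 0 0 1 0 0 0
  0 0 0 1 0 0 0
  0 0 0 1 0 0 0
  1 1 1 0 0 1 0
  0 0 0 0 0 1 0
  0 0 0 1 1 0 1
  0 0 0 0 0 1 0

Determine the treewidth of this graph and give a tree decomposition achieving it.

Treewidth 1.
One such decomposition:
Bags: B1 = {3, 5}  B2 = {2, 3}  B3 = {1, 3}  B4 = {4, 5}  B5 = {5, 6}  B6 = {0, 3}
Tree: B1–B2, B1–B3, B1–B4, B1–B5, B3–B6

The largest bag has 2 vertices, giving width 1; this decomposition certifies tw(G) ≤ 1. Any graph with an edge has treewidth ≥ 1, and G has the edge 5–3. The upper and lower bounds meet at 1, so that is the treewidth.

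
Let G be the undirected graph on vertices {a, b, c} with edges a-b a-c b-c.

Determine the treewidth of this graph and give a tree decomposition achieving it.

A single bag containing all 3 vertices is trivially a valid decomposition of width 2. On the other hand G contains the 3-clique {a, b, c}. A clique must lie in a single bag of any decomposition, so no decomposition can have width below 2. Combining the bounds, tw(G) = 2.

Treewidth 2.
One optimal decomposition is:
Bags: B1 = {a, b, c}
Tree: (single bag)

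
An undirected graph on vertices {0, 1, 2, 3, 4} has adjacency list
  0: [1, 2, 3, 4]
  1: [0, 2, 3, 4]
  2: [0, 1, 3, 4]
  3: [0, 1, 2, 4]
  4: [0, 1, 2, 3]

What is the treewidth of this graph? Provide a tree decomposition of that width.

Treewidth 4.
One optimal decomposition is:
Bags: B1 = {0, 1, 2, 3, 4}
Tree: (single bag)

With just one bag of size 5, the width is 5 − 1 = 4, so tw(G) ≤ 4. For the lower bound, the 5 vertices {0, 1, 2, 3, 4} are pairwise adjacent, and any tree decomposition puts a clique entirely inside one bag — forcing width ≥ 4. Hence tw(G) = 4 exactly.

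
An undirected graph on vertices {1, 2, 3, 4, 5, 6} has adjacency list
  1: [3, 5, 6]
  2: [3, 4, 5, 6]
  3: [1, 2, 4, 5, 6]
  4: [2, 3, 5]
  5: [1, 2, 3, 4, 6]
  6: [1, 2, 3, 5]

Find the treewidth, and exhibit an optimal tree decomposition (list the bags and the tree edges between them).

Treewidth 3.
One such decomposition:
Bags: B1 = {2, 3, 4, 5}  B2 = {2, 3, 5, 6}  B3 = {1, 3, 5, 6}
Tree: B1–B2, B2–B3

Each bag holds 4 vertices, so the decomposition has width 3, which upper-bounds the treewidth. On the other hand G contains the 4-clique {1, 3, 5, 6}. A clique must lie in a single bag of any decomposition, so no decomposition can have width below 3. Therefore the treewidth is 3.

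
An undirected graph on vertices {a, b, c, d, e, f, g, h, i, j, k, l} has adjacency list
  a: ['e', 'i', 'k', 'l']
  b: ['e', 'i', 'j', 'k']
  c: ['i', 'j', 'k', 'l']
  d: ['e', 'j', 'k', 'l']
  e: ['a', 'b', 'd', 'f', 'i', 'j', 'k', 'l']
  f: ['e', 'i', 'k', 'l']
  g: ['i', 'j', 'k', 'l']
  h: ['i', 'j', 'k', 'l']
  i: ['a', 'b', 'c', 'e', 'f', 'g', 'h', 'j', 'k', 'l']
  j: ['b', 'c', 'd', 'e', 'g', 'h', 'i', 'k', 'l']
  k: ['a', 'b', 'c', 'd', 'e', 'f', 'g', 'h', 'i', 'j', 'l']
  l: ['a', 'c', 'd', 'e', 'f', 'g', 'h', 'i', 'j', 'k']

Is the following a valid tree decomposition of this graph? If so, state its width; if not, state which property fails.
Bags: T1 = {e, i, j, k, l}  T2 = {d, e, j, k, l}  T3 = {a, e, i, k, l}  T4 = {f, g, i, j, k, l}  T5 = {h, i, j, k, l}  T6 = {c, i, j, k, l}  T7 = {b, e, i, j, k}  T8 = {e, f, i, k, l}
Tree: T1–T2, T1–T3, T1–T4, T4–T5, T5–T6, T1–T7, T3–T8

No — bags containing vertex f are not connected in the tree.

A tree decomposition must satisfy three properties: every vertex lies in some bag; for every edge, both endpoints lie together in some bag; and for every vertex, the bags containing it form a connected subtree. Here bags containing vertex f are not connected in the tree, so the decomposition is invalid.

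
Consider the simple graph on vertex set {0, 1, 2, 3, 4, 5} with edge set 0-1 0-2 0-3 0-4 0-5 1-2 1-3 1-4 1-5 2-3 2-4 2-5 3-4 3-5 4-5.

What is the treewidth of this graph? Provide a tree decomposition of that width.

With just one bag of size 6, the width is 6 − 1 = 5, so tw(G) ≤ 5. On the other hand G contains the 6-clique {0, 1, 2, 3, 4, 5}. A clique must lie in a single bag of any decomposition, so no decomposition can have width below 5. Combining the bounds, tw(G) = 5.

Treewidth 5.
One such decomposition:
Bags: B1 = {0, 1, 2, 3, 4, 5}
Tree: (single bag)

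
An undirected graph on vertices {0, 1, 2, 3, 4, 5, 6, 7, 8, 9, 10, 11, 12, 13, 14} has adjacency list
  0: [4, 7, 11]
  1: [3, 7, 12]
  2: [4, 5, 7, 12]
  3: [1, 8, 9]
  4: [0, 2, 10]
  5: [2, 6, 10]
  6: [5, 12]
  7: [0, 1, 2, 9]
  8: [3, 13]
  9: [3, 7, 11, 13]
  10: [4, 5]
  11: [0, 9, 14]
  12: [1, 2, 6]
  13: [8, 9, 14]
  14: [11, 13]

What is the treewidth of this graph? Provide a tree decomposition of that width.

Every bag has size at most 4, so the width is 4 − 1 = 3 and tw(G) ≤ 3. For the lower bound: the 4 vertex sets {8,13,14}, {11}, {9}, {0,1,3,7} are disjoint, each induces a connected subgraph, and every pair is joined by at least one edge of G. Contracting each set to a single vertex therefore yields K_{4} as a minor, and since treewidth is minor-monotone, tw(G) ≥ tw(K_{4}) = 3. The upper and lower bounds meet at 3, so that is the treewidth.

Treewidth 3.
One optimal decomposition is:
Bags: B1 = {8, 11, 13, 14}  B2 = {8, 9, 11, 13}  B3 = {3, 8, 9, 11}  B4 = {0, 3, 9, 11}  B5 = {0, 3, 7, 9}  B6 = {0, 1, 3, 7}  B7 = {0, 1, 4, 7}  B8 = {1, 2, 4, 7}  B9 = {1, 2, 4, 12}  B10 = {2, 4, 10, 12}  B11 = {2, 5, 10, 12}  B12 = {5, 6, 10, 12}
Tree: B1–B2, B2–B3, B3–B4, B4–B5, B5–B6, B6–B7, B7–B8, B8–B9, B9–B10, B10–B11, B11–B12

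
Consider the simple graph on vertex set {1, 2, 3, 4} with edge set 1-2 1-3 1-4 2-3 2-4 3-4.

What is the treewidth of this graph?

A width-3 tree decomposition is:
Bags: B1 = {1, 2, 3, 4}
Tree: (single bag)
With just one bag of size 4, the width is 4 − 1 = 3, so tw(G) ≤ 3. Conversely, {1, 2, 3, 4} is a clique of size 4, and the vertices of any clique must share a bag in every tree decomposition; so some bag has ≥ 4 vertices and tw(G) ≥ 3. Therefore the treewidth is 3.

3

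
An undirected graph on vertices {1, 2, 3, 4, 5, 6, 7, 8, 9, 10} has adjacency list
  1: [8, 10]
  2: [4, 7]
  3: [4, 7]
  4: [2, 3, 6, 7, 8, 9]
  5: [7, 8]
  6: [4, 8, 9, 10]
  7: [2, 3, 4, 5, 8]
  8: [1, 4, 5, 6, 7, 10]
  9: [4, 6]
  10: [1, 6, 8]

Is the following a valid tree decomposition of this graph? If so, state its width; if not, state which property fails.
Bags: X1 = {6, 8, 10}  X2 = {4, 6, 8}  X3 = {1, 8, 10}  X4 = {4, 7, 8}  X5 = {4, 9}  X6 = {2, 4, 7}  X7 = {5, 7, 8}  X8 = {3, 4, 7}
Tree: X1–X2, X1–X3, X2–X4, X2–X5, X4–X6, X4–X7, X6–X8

No — edge (6,9) lies in no bag.

A tree decomposition must satisfy three properties: every vertex lies in some bag; for every edge, both endpoints lie together in some bag; and for every vertex, the bags containing it form a connected subtree. Here edge (6,9) lies in no bag, so the decomposition is invalid.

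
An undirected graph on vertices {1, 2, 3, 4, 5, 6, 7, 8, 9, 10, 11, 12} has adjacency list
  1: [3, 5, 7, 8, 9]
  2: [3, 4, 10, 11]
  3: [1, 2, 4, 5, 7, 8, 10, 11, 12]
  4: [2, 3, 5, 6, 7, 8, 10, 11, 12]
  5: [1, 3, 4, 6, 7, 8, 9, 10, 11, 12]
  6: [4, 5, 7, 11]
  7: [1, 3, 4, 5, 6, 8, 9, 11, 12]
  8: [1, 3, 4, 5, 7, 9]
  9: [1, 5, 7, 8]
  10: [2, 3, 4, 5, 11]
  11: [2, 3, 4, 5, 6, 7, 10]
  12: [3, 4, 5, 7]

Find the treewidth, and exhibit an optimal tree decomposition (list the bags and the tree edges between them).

Treewidth 4.
One such decomposition:
Bags: B1 = {3, 4, 5, 7, 12}  B2 = {3, 4, 5, 7, 11}  B3 = {3, 4, 5, 7, 8}  B4 = {3, 4, 5, 10, 11}  B5 = {4, 5, 6, 7, 11}  B6 = {1, 3, 5, 7, 8}  B7 = {2, 3, 4, 10, 11}  B8 = {1, 5, 7, 8, 9}
Tree: B1–B2, B2–B3, B2–B4, B2–B5, B3–B6, B4–B7, B6–B8

The largest bag has 5 vertices, giving width 4; this decomposition certifies tw(G) ≤ 4. For the lower bound, the 5 vertices {2, 3, 4, 10, 11} are pairwise adjacent, and any tree decomposition puts a clique entirely inside one bag — forcing width ≥ 4. The upper and lower bounds meet at 4, so that is the treewidth.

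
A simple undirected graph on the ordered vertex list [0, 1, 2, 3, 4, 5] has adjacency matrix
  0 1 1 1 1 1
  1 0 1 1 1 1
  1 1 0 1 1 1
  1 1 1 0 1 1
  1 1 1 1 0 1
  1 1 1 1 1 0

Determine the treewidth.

A width-5 tree decomposition is:
Bags: B1 = {0, 1, 2, 3, 4, 5}
Tree: (single bag)
With just one bag of size 6, the width is 6 − 1 = 5, so tw(G) ≤ 5. For the lower bound, the 6 vertices {0, 1, 2, 3, 4, 5} are pairwise adjacent, and any tree decomposition puts a clique entirely inside one bag — forcing width ≥ 5. Combining the bounds, tw(G) = 5.

5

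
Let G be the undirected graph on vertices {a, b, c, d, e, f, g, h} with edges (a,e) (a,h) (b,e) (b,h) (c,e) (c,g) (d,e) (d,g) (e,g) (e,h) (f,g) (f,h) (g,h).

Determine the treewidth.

A width-2 tree decomposition is:
Bags: B1 = {d, e, g}  B2 = {c, e, g}  B3 = {e, g, h}  B4 = {a, e, h}  B5 = {f, g, h}  B6 = {b, e, h}
Tree: B1–B2, B2–B3, B3–B4, B3–B5, B4–B6
Each bag holds 3 vertices, so the decomposition has width 2, which upper-bounds the treewidth. Conversely, {d, e, g} is a clique of size 3, and the vertices of any clique must share a bag in every tree decomposition; so some bag has ≥ 3 vertices and tw(G) ≥ 2. The upper and lower bounds meet at 2, so that is the treewidth.

2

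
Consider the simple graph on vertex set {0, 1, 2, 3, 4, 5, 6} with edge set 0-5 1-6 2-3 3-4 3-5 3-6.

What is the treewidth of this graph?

1

A width-1 tree decomposition is:
Bags: B1 = {2, 3}  B2 = {3, 6}  B3 = {1, 6}  B4 = {3, 4}  B5 = {3, 5}  B6 = {0, 5}
Tree: B1–B2, B2–B3, B1–B4, B1–B5, B5–B6
Each bag holds 2 vertices, so the decomposition has width 1, which upper-bounds the treewidth. Any graph with an edge has treewidth ≥ 1, and G has the edge 2–3. Therefore the treewidth is 1.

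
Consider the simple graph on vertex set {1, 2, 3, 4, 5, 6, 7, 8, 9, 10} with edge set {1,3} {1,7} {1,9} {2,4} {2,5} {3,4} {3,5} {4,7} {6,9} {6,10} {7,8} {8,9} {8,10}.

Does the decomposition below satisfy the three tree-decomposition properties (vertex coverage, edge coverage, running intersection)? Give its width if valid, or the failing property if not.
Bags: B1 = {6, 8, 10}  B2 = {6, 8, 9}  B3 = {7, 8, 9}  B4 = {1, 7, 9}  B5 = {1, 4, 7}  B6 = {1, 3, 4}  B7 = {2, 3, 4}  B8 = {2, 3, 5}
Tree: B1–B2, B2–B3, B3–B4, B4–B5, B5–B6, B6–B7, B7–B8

Checking the three conditions: (i) the bags cover all of {1, 2, 3, 4, 5, 6, 7, 8, 9, 10}; (ii) for each edge, some bag contains both endpoints; (iii) the bags containing any fixed vertex form a subtree. All hold, so the decomposition is valid with width 3 − 1 = 2.

Yes; width 2.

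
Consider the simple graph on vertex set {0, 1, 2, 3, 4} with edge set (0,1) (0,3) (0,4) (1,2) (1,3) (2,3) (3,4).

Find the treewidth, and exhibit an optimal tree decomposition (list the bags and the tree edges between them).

The largest bag has 3 vertices, giving width 2; this decomposition certifies tw(G) ≤ 2. On the other hand G contains the 3-clique {0, 1, 3}. A clique must lie in a single bag of any decomposition, so no decomposition can have width below 2. Therefore the treewidth is 2.

Treewidth 2.
One optimal decomposition is:
Bags: B1 = {0, 1, 3}  B2 = {0, 3, 4}  B3 = {1, 2, 3}
Tree: B1–B2, B1–B3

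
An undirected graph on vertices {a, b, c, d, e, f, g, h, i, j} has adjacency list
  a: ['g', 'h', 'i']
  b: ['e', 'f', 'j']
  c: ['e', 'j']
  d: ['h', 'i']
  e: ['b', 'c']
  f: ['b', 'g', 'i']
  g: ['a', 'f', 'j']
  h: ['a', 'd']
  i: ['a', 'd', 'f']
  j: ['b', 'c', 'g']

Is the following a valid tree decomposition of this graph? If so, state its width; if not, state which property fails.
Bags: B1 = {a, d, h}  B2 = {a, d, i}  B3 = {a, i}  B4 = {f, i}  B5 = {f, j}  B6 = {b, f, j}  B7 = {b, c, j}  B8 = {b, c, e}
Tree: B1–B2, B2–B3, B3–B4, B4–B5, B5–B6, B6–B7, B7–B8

No — vertex g appears in no bag.

A tree decomposition must satisfy three properties: every vertex lies in some bag; for every edge, both endpoints lie together in some bag; and for every vertex, the bags containing it form a connected subtree. Here vertex g appears in no bag, so the decomposition is invalid.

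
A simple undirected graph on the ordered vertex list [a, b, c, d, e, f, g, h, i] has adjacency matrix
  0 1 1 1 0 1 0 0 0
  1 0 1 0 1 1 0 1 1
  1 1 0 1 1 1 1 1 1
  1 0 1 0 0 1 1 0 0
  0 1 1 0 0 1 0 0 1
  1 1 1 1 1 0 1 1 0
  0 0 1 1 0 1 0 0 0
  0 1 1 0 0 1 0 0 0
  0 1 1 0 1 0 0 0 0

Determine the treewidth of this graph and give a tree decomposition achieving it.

Treewidth 3.
One optimal decomposition is:
Bags: B1 = {b, c, e, f}  B2 = {a, b, c, f}  B3 = {b, c, f, h}  B4 = {a, c, d, f}  B5 = {b, c, e, i}  B6 = {c, d, f, g}
Tree: B1–B2, B2–B3, B2–B4, B1–B5, B4–B6

The largest bag has 4 vertices, giving width 3; this decomposition certifies tw(G) ≤ 3. For the lower bound, the 4 vertices {c, d, f, g} are pairwise adjacent, and any tree decomposition puts a clique entirely inside one bag — forcing width ≥ 3. Combining the bounds, tw(G) = 3.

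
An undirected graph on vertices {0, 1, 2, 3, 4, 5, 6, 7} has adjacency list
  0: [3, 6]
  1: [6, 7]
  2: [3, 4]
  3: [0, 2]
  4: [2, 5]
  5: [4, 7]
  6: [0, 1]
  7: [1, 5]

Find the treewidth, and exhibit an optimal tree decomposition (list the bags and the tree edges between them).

Each bag holds 3 vertices, so the decomposition has width 2, which upper-bounds the treewidth. The edges 5–7–1–6–0–3–2–4–5 form a cycle, so G is not a tree and its treewidth is at least 2. Hence tw(G) = 2 exactly.

Treewidth 2.
Bags: B1 = {1, 5, 7}  B2 = {1, 5, 6}  B3 = {0, 5, 6}  B4 = {0, 3, 5}  B5 = {2, 3, 5}  B6 = {2, 4, 5}
Tree: B1–B2, B2–B3, B3–B4, B4–B5, B5–B6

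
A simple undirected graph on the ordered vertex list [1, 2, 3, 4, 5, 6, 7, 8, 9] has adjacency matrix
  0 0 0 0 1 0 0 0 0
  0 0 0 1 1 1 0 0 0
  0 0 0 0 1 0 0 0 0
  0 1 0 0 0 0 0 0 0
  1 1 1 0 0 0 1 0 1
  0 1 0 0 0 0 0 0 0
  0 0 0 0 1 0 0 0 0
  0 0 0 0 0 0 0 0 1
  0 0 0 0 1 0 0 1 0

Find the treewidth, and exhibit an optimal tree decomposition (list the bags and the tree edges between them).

Treewidth 1.
One such decomposition:
Bags: B1 = {5, 9}  B2 = {2, 5}  B3 = {1, 5}  B4 = {3, 5}  B5 = {2, 6}  B6 = {2, 4}  B7 = {8, 9}  B8 = {5, 7}
Tree: B1–B2, B2–B3, B3–B4, B2–B5, B5–B6, B1–B7, B3–B8

The largest bag has 2 vertices, giving width 1; this decomposition certifies tw(G) ≤ 1. G has an edge, so its treewidth is at least 1. The upper and lower bounds meet at 1, so that is the treewidth.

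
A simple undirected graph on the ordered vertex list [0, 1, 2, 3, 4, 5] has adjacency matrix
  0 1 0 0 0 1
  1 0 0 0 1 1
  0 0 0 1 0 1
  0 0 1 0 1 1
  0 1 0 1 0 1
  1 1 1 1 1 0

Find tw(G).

A width-2 tree decomposition is:
Bags: B1 = {3, 4, 5}  B2 = {1, 4, 5}  B3 = {0, 1, 5}  B4 = {2, 3, 5}
Tree: B1–B2, B2–B3, B1–B4
Each bag holds 3 vertices, so the decomposition has width 2, which upper-bounds the treewidth. On the other hand G contains the 3-clique {0, 1, 5}. A clique must lie in a single bag of any decomposition, so no decomposition can have width below 2. Hence tw(G) = 2 exactly.

2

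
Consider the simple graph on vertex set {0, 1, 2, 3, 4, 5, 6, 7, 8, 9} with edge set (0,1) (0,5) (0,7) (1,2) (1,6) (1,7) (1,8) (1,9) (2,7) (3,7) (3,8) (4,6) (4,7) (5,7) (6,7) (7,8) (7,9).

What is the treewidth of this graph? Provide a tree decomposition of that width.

Treewidth 2.
Bags: B1 = {1, 7, 9}  B2 = {1, 6, 7}  B3 = {0, 1, 7}  B4 = {4, 6, 7}  B5 = {1, 7, 8}  B6 = {1, 2, 7}  B7 = {0, 5, 7}  B8 = {3, 7, 8}
Tree: B1–B2, B1–B3, B2–B4, B2–B5, B2–B6, B3–B7, B5–B8

The largest bag has 3 vertices, giving width 2; this decomposition certifies tw(G) ≤ 2. Conversely, {0, 1, 7} is a clique of size 3, and the vertices of any clique must share a bag in every tree decomposition; so some bag has ≥ 3 vertices and tw(G) ≥ 2. Hence tw(G) = 2 exactly.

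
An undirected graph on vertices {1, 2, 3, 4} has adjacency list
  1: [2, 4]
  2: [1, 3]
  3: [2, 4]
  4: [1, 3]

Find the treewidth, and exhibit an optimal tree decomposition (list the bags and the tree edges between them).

Treewidth 2.
One such decomposition:
Bags: B1 = {1, 2, 4}  B2 = {2, 3, 4}
Tree: B1–B2

Every bag has size at most 3, so the width is 3 − 1 = 2 and tw(G) ≤ 2. Since 4–1–2–3–4 is a cycle in G, G is not acyclic. Forests are exactly the graphs of treewidth ≤ 1, so tw(G) ≥ 2. The upper and lower bounds meet at 2, so that is the treewidth.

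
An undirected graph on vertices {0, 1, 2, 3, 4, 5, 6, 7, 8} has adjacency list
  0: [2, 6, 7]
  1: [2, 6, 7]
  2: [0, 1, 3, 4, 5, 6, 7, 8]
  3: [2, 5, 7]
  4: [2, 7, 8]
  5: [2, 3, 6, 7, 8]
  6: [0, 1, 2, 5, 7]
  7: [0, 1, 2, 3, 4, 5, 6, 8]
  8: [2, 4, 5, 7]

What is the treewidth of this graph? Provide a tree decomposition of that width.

The largest bag has 4 vertices, giving width 3; this decomposition certifies tw(G) ≤ 3. On the other hand G contains the 4-clique {0, 2, 6, 7}. A clique must lie in a single bag of any decomposition, so no decomposition can have width below 3. Combining the bounds, tw(G) = 3.

Treewidth 3.
One optimal decomposition is:
Bags: B1 = {0, 2, 6, 7}  B2 = {2, 5, 6, 7}  B3 = {2, 5, 7, 8}  B4 = {2, 3, 5, 7}  B5 = {2, 4, 7, 8}  B6 = {1, 2, 6, 7}
Tree: B1–B2, B2–B3, B2–B4, B3–B5, B1–B6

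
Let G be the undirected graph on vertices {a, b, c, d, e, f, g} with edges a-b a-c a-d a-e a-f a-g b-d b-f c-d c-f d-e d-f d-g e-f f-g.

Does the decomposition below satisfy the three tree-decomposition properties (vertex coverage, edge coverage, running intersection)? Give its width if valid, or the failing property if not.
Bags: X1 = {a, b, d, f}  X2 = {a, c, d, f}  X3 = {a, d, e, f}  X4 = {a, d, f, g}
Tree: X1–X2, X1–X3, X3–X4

Yes; width 3.

Checking the three conditions: (i) the bags cover all of {a, b, c, d, e, f, g}; (ii) for each edge, some bag contains both endpoints; (iii) the bags containing any fixed vertex form a subtree. All hold, so the decomposition is valid with width 4 − 1 = 3.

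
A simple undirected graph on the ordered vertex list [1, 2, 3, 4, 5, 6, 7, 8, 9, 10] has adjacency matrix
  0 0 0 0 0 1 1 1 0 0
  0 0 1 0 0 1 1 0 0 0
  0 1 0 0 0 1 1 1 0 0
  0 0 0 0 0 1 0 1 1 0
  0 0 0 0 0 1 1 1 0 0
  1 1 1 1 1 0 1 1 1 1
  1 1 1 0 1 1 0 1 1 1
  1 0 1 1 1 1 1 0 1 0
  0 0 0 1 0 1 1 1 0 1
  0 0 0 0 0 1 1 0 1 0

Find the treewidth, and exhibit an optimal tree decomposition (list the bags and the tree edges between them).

Each bag holds 4 vertices, so the decomposition has width 3, which upper-bounds the treewidth. On the other hand G contains the 4-clique {4, 6, 8, 9}. A clique must lie in a single bag of any decomposition, so no decomposition can have width below 3. Combining the bounds, tw(G) = 3.

Treewidth 3.
One optimal decomposition is:
Bags: B1 = {2, 3, 6, 7}  B2 = {3, 6, 7, 8}  B3 = {6, 7, 8, 9}  B4 = {6, 7, 9, 10}  B5 = {5, 6, 7, 8}  B6 = {1, 6, 7, 8}  B7 = {4, 6, 8, 9}
Tree: B1–B2, B2–B3, B3–B4, B2–B5, B3–B6, B3–B7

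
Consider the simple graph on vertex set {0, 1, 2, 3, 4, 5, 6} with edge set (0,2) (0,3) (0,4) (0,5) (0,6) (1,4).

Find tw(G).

1

A width-1 tree decomposition is:
Bags: B1 = {0, 2}  B2 = {0, 4}  B3 = {0, 5}  B4 = {0, 6}  B5 = {0, 3}  B6 = {1, 4}
Tree: B1–B2, B2–B3, B2–B4, B1–B5, B2–B6
The largest bag has 2 vertices, giving width 1; this decomposition certifies tw(G) ≤ 1. Since G has at least one edge (e.g. 2–0), it is not an edgeless graph, so tw(G) ≥ 1. The upper and lower bounds meet at 1, so that is the treewidth.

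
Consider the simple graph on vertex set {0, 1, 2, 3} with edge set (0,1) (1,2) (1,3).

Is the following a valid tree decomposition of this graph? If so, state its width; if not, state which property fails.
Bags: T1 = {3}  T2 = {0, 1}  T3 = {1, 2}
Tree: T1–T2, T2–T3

A tree decomposition must satisfy three properties: every vertex lies in some bag; for every edge, both endpoints lie together in some bag; and for every vertex, the bags containing it form a connected subtree. Here edge (1,3) lies in no bag, so the decomposition is invalid.

No — edge (1,3) lies in no bag.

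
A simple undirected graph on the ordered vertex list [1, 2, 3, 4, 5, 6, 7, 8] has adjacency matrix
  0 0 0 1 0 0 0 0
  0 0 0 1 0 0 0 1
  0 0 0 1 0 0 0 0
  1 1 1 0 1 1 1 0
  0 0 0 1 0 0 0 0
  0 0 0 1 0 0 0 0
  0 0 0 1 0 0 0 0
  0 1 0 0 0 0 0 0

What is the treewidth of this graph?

1

A width-1 tree decomposition is:
Bags: B1 = {4, 5}  B2 = {1, 4}  B3 = {3, 4}  B4 = {4, 6}  B5 = {2, 4}  B6 = {4, 7}  B7 = {2, 8}
Tree: B1–B2, B2–B3, B2–B4, B2–B5, B1–B6, B5–B7
Every bag has size at most 2, so the width is 2 − 1 = 1 and tw(G) ≤ 1. G has an edge, so its treewidth is at least 1. Therefore the treewidth is 1.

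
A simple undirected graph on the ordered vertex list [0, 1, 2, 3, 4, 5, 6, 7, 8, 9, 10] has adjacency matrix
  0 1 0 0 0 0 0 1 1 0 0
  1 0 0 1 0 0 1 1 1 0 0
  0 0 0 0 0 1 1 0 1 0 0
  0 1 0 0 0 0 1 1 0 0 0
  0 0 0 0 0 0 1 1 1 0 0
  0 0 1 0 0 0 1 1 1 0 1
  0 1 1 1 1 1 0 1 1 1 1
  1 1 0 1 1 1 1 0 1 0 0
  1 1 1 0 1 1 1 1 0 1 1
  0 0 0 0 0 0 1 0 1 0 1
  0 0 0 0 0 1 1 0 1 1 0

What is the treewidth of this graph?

3

A width-3 tree decomposition is:
Bags: B1 = {1, 6, 7, 8}  B2 = {5, 6, 7, 8}  B3 = {1, 3, 6, 7}  B4 = {4, 6, 7, 8}  B5 = {0, 1, 7, 8}  B6 = {5, 6, 8, 10}  B7 = {6, 8, 9, 10}  B8 = {2, 5, 6, 8}
Tree: B1–B2, B1–B3, B1–B4, B1–B5, B2–B6, B6–B7, B2–B8
The largest bag has 4 vertices, giving width 3; this decomposition certifies tw(G) ≤ 3. On the other hand G contains the 4-clique {0, 1, 7, 8}. A clique must lie in a single bag of any decomposition, so no decomposition can have width below 3. The upper and lower bounds meet at 3, so that is the treewidth.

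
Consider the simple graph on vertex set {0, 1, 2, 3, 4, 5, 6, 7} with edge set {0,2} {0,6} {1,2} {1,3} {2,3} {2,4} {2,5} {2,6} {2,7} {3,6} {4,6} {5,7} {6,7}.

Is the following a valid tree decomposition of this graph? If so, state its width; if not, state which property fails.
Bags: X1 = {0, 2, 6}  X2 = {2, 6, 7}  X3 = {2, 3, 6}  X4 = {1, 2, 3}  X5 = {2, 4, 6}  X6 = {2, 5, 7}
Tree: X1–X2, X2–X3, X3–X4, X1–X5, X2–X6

Yes; width 2.

Every vertex of G appears in some bag (union = {0, 1, 2, 3, 4, 5, 6, 7}); every edge is covered by a bag; and for each vertex v the set of bags containing v is connected in the bag tree. The decomposition is therefore valid. The largest bag has 3 vertices, so the width is 2.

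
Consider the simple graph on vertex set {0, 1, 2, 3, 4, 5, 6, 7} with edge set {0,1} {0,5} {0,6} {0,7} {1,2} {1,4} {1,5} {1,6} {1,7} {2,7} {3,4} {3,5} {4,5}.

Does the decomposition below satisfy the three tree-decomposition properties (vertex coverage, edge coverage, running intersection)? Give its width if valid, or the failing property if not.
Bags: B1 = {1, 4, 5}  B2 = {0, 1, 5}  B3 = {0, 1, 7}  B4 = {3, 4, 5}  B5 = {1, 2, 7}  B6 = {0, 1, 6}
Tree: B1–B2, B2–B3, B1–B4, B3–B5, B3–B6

Vertex coverage: the bags together contain {0, 1, 2, 3, 4, 5, 6, 7}, the full vertex set. Edge coverage: each edge of G has both endpoints in at least one bag. Running intersection: for every vertex, the bags containing it form a connected subtree. All three properties hold, so this is a valid tree decomposition of width max|bag| − 1 = 2, and hence tw(G) ≤ 2.

Yes; width 2.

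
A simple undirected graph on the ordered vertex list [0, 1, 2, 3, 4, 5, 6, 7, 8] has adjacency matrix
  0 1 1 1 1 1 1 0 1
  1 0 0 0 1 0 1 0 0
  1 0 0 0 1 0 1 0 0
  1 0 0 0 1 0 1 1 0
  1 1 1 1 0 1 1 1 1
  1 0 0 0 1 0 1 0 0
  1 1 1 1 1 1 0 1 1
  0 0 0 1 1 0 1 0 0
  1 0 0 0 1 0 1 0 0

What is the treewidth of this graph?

A width-3 tree decomposition is:
Bags: B1 = {0, 3, 4, 6}  B2 = {3, 4, 6, 7}  B3 = {0, 4, 5, 6}  B4 = {0, 2, 4, 6}  B5 = {0, 4, 6, 8}  B6 = {0, 1, 4, 6}
Tree: B1–B2, B1–B3, B1–B4, B4–B5, B3–B6
Each bag holds 4 vertices, so the decomposition has width 3, which upper-bounds the treewidth. For the lower bound, the 4 vertices {0, 1, 4, 6} are pairwise adjacent, and any tree decomposition puts a clique entirely inside one bag — forcing width ≥ 3. Therefore the treewidth is 3.

3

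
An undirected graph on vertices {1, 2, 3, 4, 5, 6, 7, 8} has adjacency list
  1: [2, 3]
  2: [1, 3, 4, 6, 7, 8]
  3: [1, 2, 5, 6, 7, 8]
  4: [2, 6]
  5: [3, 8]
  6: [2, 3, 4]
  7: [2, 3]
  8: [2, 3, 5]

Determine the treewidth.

2

A width-2 tree decomposition is:
Bags: B1 = {2, 3, 6}  B2 = {2, 3, 8}  B3 = {1, 2, 3}  B4 = {2, 3, 7}  B5 = {3, 5, 8}  B6 = {2, 4, 6}
Tree: B1–B2, B1–B3, B3–B4, B2–B5, B1–B6
The largest bag has 3 vertices, giving width 2; this decomposition certifies tw(G) ≤ 2. On the other hand G contains the 3-clique {2, 3, 8}. A clique must lie in a single bag of any decomposition, so no decomposition can have width below 2. Hence tw(G) = 2 exactly.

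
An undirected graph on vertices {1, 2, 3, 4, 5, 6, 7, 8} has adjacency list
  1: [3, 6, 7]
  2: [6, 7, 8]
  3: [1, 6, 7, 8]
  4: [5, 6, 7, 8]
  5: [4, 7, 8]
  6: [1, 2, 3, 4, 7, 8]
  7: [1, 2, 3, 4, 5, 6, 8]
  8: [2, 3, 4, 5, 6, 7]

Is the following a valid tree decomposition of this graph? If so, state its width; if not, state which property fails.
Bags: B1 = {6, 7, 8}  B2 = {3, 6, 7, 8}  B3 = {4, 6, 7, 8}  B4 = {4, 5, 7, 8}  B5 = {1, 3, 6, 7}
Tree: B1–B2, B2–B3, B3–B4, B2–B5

A tree decomposition must satisfy three properties: every vertex lies in some bag; for every edge, both endpoints lie together in some bag; and for every vertex, the bags containing it form a connected subtree. Here vertex 2 appears in no bag, so the decomposition is invalid.

No — vertex 2 appears in no bag.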